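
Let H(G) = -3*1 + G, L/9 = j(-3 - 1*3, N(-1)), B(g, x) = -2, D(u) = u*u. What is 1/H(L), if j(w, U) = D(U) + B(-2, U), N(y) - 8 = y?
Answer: 1/420 ≈ 0.0023810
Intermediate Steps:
D(u) = u²
N(y) = 8 + y
j(w, U) = -2 + U² (j(w, U) = U² - 2 = -2 + U²)
L = 423 (L = 9*(-2 + (8 - 1)²) = 9*(-2 + 7²) = 9*(-2 + 49) = 9*47 = 423)
H(G) = -3 + G
1/H(L) = 1/(-3 + 423) = 1/420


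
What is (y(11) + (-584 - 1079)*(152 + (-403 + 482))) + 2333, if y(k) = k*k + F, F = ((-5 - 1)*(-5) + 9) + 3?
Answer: -381657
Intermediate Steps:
F = 42 (F = (-6*(-5) + 9) + 3 = (30 + 9) + 3 = 39 + 3 = 42)
y(k) = 42 + k² (y(k) = k*k + 42 = k² + 42 = 42 + k²)
(y(11) + (-584 - 1079)*(152 + (-403 + 482))) + 2333 = ((42 + 11²) + (-584 - 1079)*(152 + (-403 + 482))) + 2333 = ((42 + 121) - 1663*(152 + 79)) + 2333 = (163 - 1663*231) + 2333 = (163 - 384153) + 2333 = -383990 + 2333 = -381657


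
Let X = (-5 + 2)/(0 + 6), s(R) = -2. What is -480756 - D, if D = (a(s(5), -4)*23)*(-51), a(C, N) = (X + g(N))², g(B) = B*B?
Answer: -795771/4 ≈ -1.9894e+5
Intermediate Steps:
g(B) = B²
X = -½ (X = -3/6 = -3*⅙ = -½ ≈ -0.50000)
a(C, N) = (-½ + N²)²
D = -1127253/4 (D = (((-1 + 2*(-4)²)²/4)*23)*(-51) = (((-1 + 2*16)²/4)*23)*(-51) = (((-1 + 32)²/4)*23)*(-51) = (((¼)*31²)*23)*(-51) = (((¼)*961)*23)*(-51) = ((961/4)*23)*(-51) = (22103/4)*(-51) = -1127253/4 ≈ -2.8181e+5)
-480756 - D = -480756 - 1*(-1127253/4) = -480756 + 1127253/4 = -795771/4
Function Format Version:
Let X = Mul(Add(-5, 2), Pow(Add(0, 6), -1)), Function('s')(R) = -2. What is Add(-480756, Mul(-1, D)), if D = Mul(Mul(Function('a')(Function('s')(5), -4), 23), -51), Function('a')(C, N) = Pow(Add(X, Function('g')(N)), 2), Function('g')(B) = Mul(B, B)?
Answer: Rational(-795771, 4) ≈ -1.9894e+5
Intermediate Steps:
Function('g')(B) = Pow(B, 2)
X = Rational(-1, 2) (X = Mul(-3, Pow(6, -1)) = Mul(-3, Rational(1, 6)) = Rational(-1, 2) ≈ -0.50000)
Function('a')(C, N) = Pow(Add(Rational(-1, 2), Pow(N, 2)), 2)
D = Rational(-1127253, 4) (D = Mul(Mul(Mul(Rational(1, 4), Pow(Add(-1, Mul(2, Pow(-4, 2))), 2)), 23), -51) = Mul(Mul(Mul(Rational(1, 4), Pow(Add(-1, Mul(2, 16)), 2)), 23), -51) = Mul(Mul(Mul(Rational(1, 4), Pow(Add(-1, 32), 2)), 23), -51) = Mul(Mul(Mul(Rational(1, 4), Pow(31, 2)), 23), -51) = Mul(Mul(Mul(Rational(1, 4), 961), 23), -51) = Mul(Mul(Rational(961, 4), 23), -51) = Mul(Rational(22103, 4), -51) = Rational(-1127253, 4) ≈ -2.8181e+5)
Add(-480756, Mul(-1, D)) = Add(-480756, Mul(-1, Rational(-1127253, 4))) = Add(-480756, Rational(1127253, 4)) = Rational(-795771, 4)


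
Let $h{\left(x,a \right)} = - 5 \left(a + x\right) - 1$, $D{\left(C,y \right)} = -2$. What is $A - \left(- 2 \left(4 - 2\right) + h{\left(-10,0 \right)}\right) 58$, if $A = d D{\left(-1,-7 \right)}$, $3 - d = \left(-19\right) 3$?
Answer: $-2730$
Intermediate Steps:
$h{\left(x,a \right)} = -1 - 5 a - 5 x$ ($h{\left(x,a \right)} = \left(- 5 a - 5 x\right) - 1 = -1 - 5 a - 5 x$)
$d = 60$ ($d = 3 - \left(-19\right) 3 = 3 - -57 = 3 + 57 = 60$)
$A = -120$ ($A = 60 \left(-2\right) = -120$)
$A - \left(- 2 \left(4 - 2\right) + h{\left(-10,0 \right)}\right) 58 = -120 - \left(- 2 \left(4 - 2\right) - -49\right) 58 = -120 - \left(\left(-2\right) 2 + \left(-1 + 0 + 50\right)\right) 58 = -120 - \left(-4 + 49\right) 58 = -120 - 45 \cdot 58 = -120 - 2610 = -2730$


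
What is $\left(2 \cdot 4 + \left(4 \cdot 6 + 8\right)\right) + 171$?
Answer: $211$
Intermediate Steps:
$\left(2 \cdot 4 + \left(4 \cdot 6 + 8\right)\right) + 171 = \left(8 + \left(24 + 8\right)\right) + 171 = \left(8 + 32\right) + 171 = 40 + 171 = 211$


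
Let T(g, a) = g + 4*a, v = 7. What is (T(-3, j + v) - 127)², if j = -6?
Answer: 15876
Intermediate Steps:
(T(-3, j + v) - 127)² = ((-3 + 4*(-6 + 7)) - 127)² = ((-3 + 4*1) - 127)² = ((-3 + 4) - 127)² = (1 - 127)² = (-126)² = 15876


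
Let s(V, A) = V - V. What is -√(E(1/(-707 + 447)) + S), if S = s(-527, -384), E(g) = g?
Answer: -I*√65/130 ≈ -0.062017*I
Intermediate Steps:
s(V, A) = 0
S = 0
-√(E(1/(-707 + 447)) + S) = -√(1/(-707 + 447) + 0) = -√(1/(-260) + 0) = -√(-1/260 + 0) = -√(-1/260) = -I*√65/130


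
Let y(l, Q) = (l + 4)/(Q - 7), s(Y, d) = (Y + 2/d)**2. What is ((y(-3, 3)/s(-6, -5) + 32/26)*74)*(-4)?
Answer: -2412807/6656 ≈ -362.50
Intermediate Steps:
y(l, Q) = (4 + l)/(-7 + Q)
((y(-3, 3)/s(-6, -5) + 32/26)*74)*(-4) = ((((4 - 3)/(-7 + 3))/(((2 - 6*(-5))**2/(-5)**2)) + 32/26)*74)*(-4) = (((1/(-4))/(((2 + 30)**2/25)) + 32*(1/26))*74)*(-4) = (((-1/4*1)/(((1/25)*32**2)) + 16/13)*74)*(-4) = ((-1/(4*((1/25)*1024)) + 16/13)*74)*(-4) = ((-1/(4*1024/25) + 16/13)*74)*(-4) = ((-1/4*25/1024 + 16/13)*74)*(-4) = ((-25/4096 + 16/13)*74)*(-4) = ((65211/53248)*74)*(-4) = (2412807/26624)*(-4) = -2412807/6656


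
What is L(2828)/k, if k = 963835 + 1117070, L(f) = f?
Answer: 2828/2080905 ≈ 0.0013590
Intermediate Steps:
k = 2080905
L(2828)/k = 2828/2080905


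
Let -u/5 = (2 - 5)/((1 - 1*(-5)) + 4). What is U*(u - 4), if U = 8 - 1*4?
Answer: -10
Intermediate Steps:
U = 4 (U = 8 - 4 = 4)
u = 3/2 (u = -5*(2 - 5)/((1 - 1*(-5)) + 4) = -(-15)/((1 + 5) + 4) = -(-15)/(6 + 4) = -(-15)/10 = -5*(-3/10) = 3/2 ≈ 1.5000)
U*(u - 4) = 4*(3/2 - 4) = 4*(-5/2) = -10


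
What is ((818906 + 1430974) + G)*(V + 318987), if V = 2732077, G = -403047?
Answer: 5634805680312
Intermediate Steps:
((818906 + 1430974) + G)*(V + 318987) = ((818906 + 1430974) - 403047)*(2732077 + 318987) = (2249880 - 403047)*3051064 = 1846833*3051064 = 5634805680312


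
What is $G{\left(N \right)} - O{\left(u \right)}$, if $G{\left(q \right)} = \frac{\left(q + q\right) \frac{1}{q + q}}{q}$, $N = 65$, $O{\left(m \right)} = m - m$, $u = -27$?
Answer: $\frac{1}{65} \approx 0.015385$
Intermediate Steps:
$O{\left(m \right)} = 0$
$G{\left(q \right)} = \frac{1}{q}$ ($G{\left(q \right)} = \frac{2 q \frac{1}{2 q}}{q} = 1 \frac{1}{q} = \frac{1}{q}$)
$G{\left(N \right)} - O{\left(u \right)} = \frac{1}{65} - 0 = \frac{1}{65} + 0 = \frac{1}{65}$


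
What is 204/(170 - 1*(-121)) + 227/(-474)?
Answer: 10213/45978 ≈ 0.22213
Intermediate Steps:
204/(170 - 1*(-121)) + 227/(-474) = 204/(170 + 121) + 227*(-1/474) = 204/291 - 227/474 = 204*(1/291) - 227/474 = 68/97 - 227/474 = 10213/45978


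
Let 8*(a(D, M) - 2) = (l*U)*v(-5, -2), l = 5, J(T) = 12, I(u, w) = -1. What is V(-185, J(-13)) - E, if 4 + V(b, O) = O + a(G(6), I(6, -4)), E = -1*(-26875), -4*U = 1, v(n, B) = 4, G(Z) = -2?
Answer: -214925/8 ≈ -26866.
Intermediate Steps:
U = -1/4 (U = -1/4*1 = -1/4 ≈ -0.25000)
E = 26875
a(D, M) = 11/8 (a(D, M) = 2 + ((5*(-1/4))*4)/8 = 2 + (-5/4*4)/8 = 2 + (1/8)*(-5) = 2 - 5/8 = 11/8)
V(b, O) = -21/8 + O (V(b, O) = -4 + (O + 11/8) = -4 + (11/8 + O) = -21/8 + O)
V(-185, J(-13)) - E = (-21/8 + 12) - 1*26875 = 75/8 - 26875 = -214925/8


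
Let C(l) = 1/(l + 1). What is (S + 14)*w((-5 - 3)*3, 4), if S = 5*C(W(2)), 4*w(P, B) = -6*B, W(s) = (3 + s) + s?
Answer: -351/4 ≈ -87.750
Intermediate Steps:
W(s) = 3 + 2*s
C(l) = 1/(1 + l)
w(P, B) = -3*B/2 (w(P, B) = (-6*B)/4 = -3*B/2)
S = 5/8 (S = 5/(1 + (3 + 2*2)) = 5/(1 + (3 + 4)) = 5/(1 + 7) = 5/8 ≈ 0.62500)
(S + 14)*w((-5 - 3)*3, 4) = (5/8 + 14)*(-3/2*4) = (117/8)*(-6) = -351/4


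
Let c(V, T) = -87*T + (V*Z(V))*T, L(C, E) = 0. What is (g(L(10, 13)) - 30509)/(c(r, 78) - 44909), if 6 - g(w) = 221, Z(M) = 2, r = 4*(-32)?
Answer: 30724/71663 ≈ 0.42873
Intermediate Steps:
r = -128
g(w) = -215 (g(w) = 6 - 1*221 = 6 - 221 = -215)
c(V, T) = -87*T + 2*T*V (c(V, T) = -87*T + (V*2)*T = -87*T + (2*V)*T = -87*T + 2*T*V)
(g(L(10, 13)) - 30509)/(c(r, 78) - 44909) = (-215 - 30509)/(78*(-87 + 2*(-128)) - 44909) = -30724/(78*(-87 - 256) - 44909) = -30724/(78*(-343) - 44909) = -30724/(-26754 - 44909) = -30724/(-71663) = -30724*(-1/71663) = 30724/71663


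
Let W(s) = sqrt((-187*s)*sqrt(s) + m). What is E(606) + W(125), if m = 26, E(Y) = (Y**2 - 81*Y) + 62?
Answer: 318212 + sqrt(26 - 116875*sqrt(5)) ≈ 3.1821e+5 + 511.19*I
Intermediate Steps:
E(Y) = 62 + Y**2 - 81*Y
W(s) = sqrt(26 - 187*s**(3/2)) (W(s) = sqrt((-187*s)*sqrt(s) + 26) = sqrt(-187*s**(3/2) + 26) = sqrt(26 - 187*s**(3/2)))
E(606) + W(125) = (62 + 606**2 - 81*606) + sqrt(26 - 116875*sqrt(5)) = (62 + 367236 - 49086) + sqrt(26 - 116875*sqrt(5)) = 318212 + sqrt(26 - 116875*sqrt(5))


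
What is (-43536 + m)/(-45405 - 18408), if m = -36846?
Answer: 26794/21271 ≈ 1.2596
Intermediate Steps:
(-43536 + m)/(-45405 - 18408) = (-43536 - 36846)/(-45405 - 18408) = -80382/(-63813) = -80382*(-1/63813) = 26794/21271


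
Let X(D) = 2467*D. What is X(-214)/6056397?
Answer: -527938/6056397 ≈ -0.087170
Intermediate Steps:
X(-214)/6056397 = (2467*(-214))/6056397 = -527938*1/6056397 = -527938/6056397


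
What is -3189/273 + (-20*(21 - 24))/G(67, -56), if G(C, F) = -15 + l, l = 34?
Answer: -14737/1729 ≈ -8.5234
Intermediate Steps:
G(C, F) = 19 (G(C, F) = -15 + 34 = 19)
-3189/273 + (-20*(21 - 24))/G(67, -56) = -3189/273 - 20*(21 - 24)/19 = -3189*1/273 - 20*(-3)*(1/19) = -1063/91 + 60*(1/19) = -1063/91 + 60/19 = -14737/1729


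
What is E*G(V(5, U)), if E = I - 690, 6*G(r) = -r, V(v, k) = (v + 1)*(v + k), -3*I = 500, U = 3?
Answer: 20560/3 ≈ 6853.3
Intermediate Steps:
I = -500/3 (I = -1/3*500 = -500/3 ≈ -166.67)
V(v, k) = (1 + v)*(k + v)
G(r) = -r/6 (G(r) = (-r)/6 = -r/6)
E = -2570/3 (E = -500/3 - 690 = -2570/3 ≈ -856.67)
E*G(V(5, U)) = -(-1285)*(3 + 5 + 5**2 + 3*5)/9 = -(-1285)*(3 + 5 + 25 + 15)/9 = -(-1285)*48/9 = -2570/3*(-8) = 20560/3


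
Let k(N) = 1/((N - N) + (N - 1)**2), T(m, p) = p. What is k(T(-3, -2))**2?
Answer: 1/81 ≈ 0.012346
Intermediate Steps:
k(N) = (-1 + N)**(-2) (k(N) = 1/(0 + (-1 + N)**2) = 1/((-1 + N)**2) = (-1 + N)**(-2))
k(T(-3, -2))**2 = ((-1 - 2)**(-2))**2 = ((-3)**(-2))**2 = (1/9)**2 = 1/81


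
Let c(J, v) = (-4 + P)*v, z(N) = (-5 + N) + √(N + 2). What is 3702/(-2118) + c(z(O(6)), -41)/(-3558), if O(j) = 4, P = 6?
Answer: -1083170/627987 ≈ -1.7248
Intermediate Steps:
z(N) = -5 + N + √(2 + N) (z(N) = (-5 + N) + √(2 + N) = -5 + N + √(2 + N))
c(J, v) = 2*v (c(J, v) = (-4 + 6)*v = 2*v)
3702/(-2118) + c(z(O(6)), -41)/(-3558) = 3702/(-2118) + (2*(-41))/(-3558) = 3702*(-1/2118) - 82*(-1/3558) = -617/353 + 41/1779 = -1083170/627987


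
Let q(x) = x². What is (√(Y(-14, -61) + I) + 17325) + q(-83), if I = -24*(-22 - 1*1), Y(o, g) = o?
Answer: 24214 + √538 ≈ 24237.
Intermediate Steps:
I = 552 (I = -24*(-22 - 1) = -24*(-23) = 552)
(√(Y(-14, -61) + I) + 17325) + q(-83) = (√(-14 + 552) + 17325) + (-83)² = (√538 + 17325) + 6889 = (17325 + √538) + 6889 = 24214 + √538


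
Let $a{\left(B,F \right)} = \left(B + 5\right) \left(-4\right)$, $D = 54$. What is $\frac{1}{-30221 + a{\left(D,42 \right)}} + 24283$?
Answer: $\frac{739587330}{30457} \approx 24283.0$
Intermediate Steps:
$a{\left(B,F \right)} = -20 - 4 B$ ($a{\left(B,F \right)} = \left(5 + B\right) \left(-4\right) = -20 - 4 B$)
$\frac{1}{-30221 + a{\left(D,42 \right)}} + 24283 = \frac{1}{-30221 - 236} + 24283 = \frac{1}{-30457} + 24283 = - \frac{1}{30457} + 24283 = \frac{739587330}{30457}$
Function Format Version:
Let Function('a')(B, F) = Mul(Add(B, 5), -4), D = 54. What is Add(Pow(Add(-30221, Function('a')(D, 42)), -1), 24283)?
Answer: Rational(739587330, 30457) ≈ 24283.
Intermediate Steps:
Function('a')(B, F) = Add(-20, Mul(-4, B)) (Function('a')(B, F) = Mul(Add(5, B), -4) = Add(-20, Mul(-4, B)))
Add(Pow(Add(-30221, Function('a')(D, 42)), -1), 24283) = Add(Pow(Add(-30221, Add(-20, Mul(-4, 54))), -1), 24283) = Add(Pow(Add(-30221, Add(-20, -216)), -1), 24283) = Add(Pow(Add(-30221, -236), -1), 24283) = Add(Pow(-30457, -1), 24283) = Add(Rational(-1, 30457), 24283) = Rational(739587330, 30457)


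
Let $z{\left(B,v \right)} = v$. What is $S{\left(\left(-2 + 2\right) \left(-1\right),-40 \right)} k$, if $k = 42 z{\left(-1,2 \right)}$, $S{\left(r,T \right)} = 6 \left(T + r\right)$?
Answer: $-20160$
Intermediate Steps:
$S{\left(r,T \right)} = 6 T + 6 r$
$k = 84$ ($k = 42 \cdot 2 = 84$)
$S{\left(\left(-2 + 2\right) \left(-1\right),-40 \right)} k = \left(6 \left(-40\right) + 6 \left(-2 + 2\right) \left(-1\right)\right) 84 = \left(-240 + 6 \cdot 0 \left(-1\right)\right) 84 = \left(-240 + 6 \cdot 0\right) 84 = \left(-240 + 0\right) 84 = \left(-240\right) 84 = -20160$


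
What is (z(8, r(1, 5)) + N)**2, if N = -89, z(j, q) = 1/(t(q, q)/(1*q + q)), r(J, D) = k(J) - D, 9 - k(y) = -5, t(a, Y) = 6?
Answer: 7396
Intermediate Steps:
k(y) = 14 (k(y) = 9 - 1*(-5) = 9 + 5 = 14)
r(J, D) = 14 - D
z(j, q) = q/3 (z(j, q) = 1/(6/(1*q + q)) = 1/(6/(q + q)) = 1/(6/((2*q))) = 1/(6*(1/(2*q))) = 1/(3/q) = q/3)
(z(8, r(1, 5)) + N)**2 = ((14 - 1*5)/3 - 89)**2 = ((14 - 5)/3 - 89)**2 = ((1/3)*9 - 89)**2 = (3 - 89)**2 = (-86)**2 = 7396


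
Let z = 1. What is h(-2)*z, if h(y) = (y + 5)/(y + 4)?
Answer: 3/2 ≈ 1.5000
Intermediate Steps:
h(y) = (5 + y)/(4 + y)
h(-2)*z = ((5 - 2)/(4 - 2))*1 = (3/2)*1 = 3/2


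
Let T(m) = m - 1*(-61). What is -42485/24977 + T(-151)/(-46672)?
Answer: -990305995/582863272 ≈ -1.6990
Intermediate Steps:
T(m) = 61 + m (T(m) = m + 61 = 61 + m)
-42485/24977 + T(-151)/(-46672) = -42485/24977 + (61 - 151)/(-46672) = -42485*1/24977 - 90*(-1/46672) = -42485/24977 + 45/23336 = -990305995/582863272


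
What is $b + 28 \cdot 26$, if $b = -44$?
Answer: $684$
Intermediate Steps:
$b + 28 \cdot 26 = -44 + 28 \cdot 26 = -44 + 728 = 684$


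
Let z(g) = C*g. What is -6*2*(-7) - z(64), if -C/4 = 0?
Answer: 84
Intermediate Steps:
C = 0 (C = -4*0 = 0)
z(g) = 0 (z(g) = 0*g = 0)
-6*2*(-7) - z(64) = -6*2*(-7) - 1*0 = -12*(-7) + 0 = 84 + 0 = 84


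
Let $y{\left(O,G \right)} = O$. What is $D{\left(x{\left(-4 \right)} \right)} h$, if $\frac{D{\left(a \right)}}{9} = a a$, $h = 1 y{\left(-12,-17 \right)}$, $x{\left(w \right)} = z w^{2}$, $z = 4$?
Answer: $-442368$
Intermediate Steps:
$x{\left(w \right)} = 4 w^{2}$
$h = -12$ ($h = 1 \left(-12\right) = -12$)
$D{\left(a \right)} = 9 a^{2}$ ($D{\left(a \right)} = 9 a a = 9 a^{2}$)
$D{\left(x{\left(-4 \right)} \right)} h = 9 \left(4 \left(-4\right)^{2}\right)^{2} \left(-12\right) = 9 \left(4 \cdot 16\right)^{2} \left(-12\right) = 9 \cdot 64^{2} \left(-12\right) = 9 \cdot 4096 \left(-12\right) = 36864 \left(-12\right) = -442368$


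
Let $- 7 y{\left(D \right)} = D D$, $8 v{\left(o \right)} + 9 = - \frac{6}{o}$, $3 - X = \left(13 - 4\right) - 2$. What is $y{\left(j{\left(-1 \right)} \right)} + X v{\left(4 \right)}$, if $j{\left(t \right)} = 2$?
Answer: $\frac{131}{28} \approx 4.6786$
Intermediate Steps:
$X = -4$ ($X = 3 - \left(\left(13 - 4\right) - 2\right) = 3 - \left(9 - 2\right) = 3 - 7 = -4$)
$v{\left(o \right)} = - \frac{9}{8} - \frac{3}{4 o}$ ($v{\left(o \right)} = - \frac{9}{8} + \frac{\left(-6\right) \frac{1}{o}}{8} = - \frac{9}{8} - \frac{3}{4 o}$)
$y{\left(D \right)} = - \frac{D^{2}}{7}$ ($y{\left(D \right)} = - \frac{D D}{7} = - \frac{D^{2}}{7}$)
$y{\left(j{\left(-1 \right)} \right)} + X v{\left(4 \right)} = - \frac{2^{2}}{7} - 4 \frac{3 \left(-2 - 12\right)}{8 \cdot 4} = \left(- \frac{1}{7}\right) 4 - 4 \cdot \frac{3}{8} \cdot \frac{1}{4} \left(-2 - 12\right) = - \frac{4}{7} - 4 \cdot \frac{3}{8} \cdot \frac{1}{4} \left(-14\right) = - \frac{4}{7} - - \frac{21}{4} = - \frac{4}{7} + \frac{21}{4} = \frac{131}{28}$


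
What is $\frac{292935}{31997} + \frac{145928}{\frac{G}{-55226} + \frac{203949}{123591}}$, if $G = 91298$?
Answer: $- \frac{2655809984172972593}{54191303089} \approx -4.9008 \cdot 10^{7}$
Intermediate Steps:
$\frac{292935}{31997} + \frac{145928}{\frac{G}{-55226} + \frac{203949}{123591}} = \frac{292935}{31997} + \frac{145928}{\frac{91298}{-55226} + \frac{203949}{123591}} = 292935 \cdot \frac{1}{31997} + \frac{145928}{91298 \left(- \frac{1}{55226}\right) + 203949 \cdot \frac{1}{123591}} = \frac{292935}{31997} + \frac{145928}{- \frac{45649}{27613} + \frac{67983}{41197}} = \frac{292935}{31997} + \frac{145928}{- \frac{3387274}{1137572761}} = \frac{292935}{31997} + 145928 \left(- \frac{1137572761}{3387274}\right) = \frac{292935}{31997} - \frac{83001858933604}{1693637} = - \frac{2655809984172972593}{54191303089}$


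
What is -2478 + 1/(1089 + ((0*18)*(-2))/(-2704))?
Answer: -2698541/1089 ≈ -2478.0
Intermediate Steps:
-2478 + 1/(1089 + ((0*18)*(-2))/(-2704)) = -2478 + 1/(1089 + (0*(-2))*(-1/2704)) = -2478 + 1/(1089 + 0*(-1/2704)) = -2478 + 1/(1089 + 0) = -2478 + 1/1089 = -2698541/1089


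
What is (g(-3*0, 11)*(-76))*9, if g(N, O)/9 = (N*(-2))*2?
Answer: 0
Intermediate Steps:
g(N, O) = -36*N (g(N, O) = 9*((N*(-2))*2) = 9*(-2*N*2) = 9*(-4*N) = -36*N)
(g(-3*0, 11)*(-76))*9 = (-(-108)*0*(-76))*9 = (-36*0*(-76))*9 = (0*(-76))*9 = 0*9 = 0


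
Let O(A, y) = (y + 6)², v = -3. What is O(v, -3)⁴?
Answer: 6561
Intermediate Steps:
O(A, y) = (6 + y)²
O(v, -3)⁴ = ((6 - 3)²)⁴ = (3²)⁴ = 9⁴ = 6561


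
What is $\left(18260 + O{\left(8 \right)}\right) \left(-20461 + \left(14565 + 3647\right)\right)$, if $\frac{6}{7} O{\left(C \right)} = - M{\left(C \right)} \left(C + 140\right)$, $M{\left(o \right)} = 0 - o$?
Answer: $- \frac{132520076}{3} \approx -4.4173 \cdot 10^{7}$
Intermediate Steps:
$M{\left(o \right)} = - o$
$O{\left(C \right)} = \frac{7 C \left(140 + C\right)}{6}$ ($O{\left(C \right)} = \frac{7 \left(- - C \left(C + 140\right)\right)}{6} = \frac{7 \left(- - C \left(140 + C\right)\right)}{6} = \frac{7 \left(- \left(-1\right) C \left(140 + C\right)\right)}{6} = \frac{7 C \left(140 + C\right)}{6}$)
$\left(18260 + O{\left(8 \right)}\right) \left(-20461 + \left(14565 + 3647\right)\right) = \left(18260 + \frac{7}{6} \cdot 8 \left(140 + 8\right)\right) \left(-20461 + \left(14565 + 3647\right)\right) = \left(18260 + \frac{7}{6} \cdot 8 \cdot 148\right) \left(-20461 + 18212\right) = \left(18260 + \frac{4144}{3}\right) \left(-2249\right) = \frac{58924}{3} \left(-2249\right) = - \frac{132520076}{3}$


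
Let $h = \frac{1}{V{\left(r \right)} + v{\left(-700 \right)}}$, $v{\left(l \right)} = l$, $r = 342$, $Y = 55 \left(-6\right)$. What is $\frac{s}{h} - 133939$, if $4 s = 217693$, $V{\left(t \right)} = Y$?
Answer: $- \frac{112379773}{2} \approx -5.619 \cdot 10^{7}$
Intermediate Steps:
$Y = -330$
$V{\left(t \right)} = -330$
$s = \frac{217693}{4}$ ($s = \frac{1}{4} \cdot 217693 = \frac{217693}{4} \approx 54423.0$)
$h = - \frac{1}{1030}$ ($h = \frac{1}{-330 - 700} = \frac{1}{-1030} = - \frac{1}{1030} \approx -0.00097087$)
$\frac{s}{h} - 133939 = \frac{217693}{4 \left(- \frac{1}{1030}\right)} - 133939 = \frac{217693}{4} \left(-1030\right) - 133939 = - \frac{112111895}{2} - 133939 = - \frac{112379773}{2}$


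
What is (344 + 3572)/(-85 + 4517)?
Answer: 979/1108 ≈ 0.88357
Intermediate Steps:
(344 + 3572)/(-85 + 4517) = 3916/4432 = 3916*(1/4432) = 979/1108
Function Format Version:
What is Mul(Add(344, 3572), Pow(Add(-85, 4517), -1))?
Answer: Rational(979, 1108) ≈ 0.88357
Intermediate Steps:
Mul(Add(344, 3572), Pow(Add(-85, 4517), -1)) = Mul(3916, Pow(4432, -1)) = Mul(3916, Rational(1, 4432)) = Rational(979, 1108)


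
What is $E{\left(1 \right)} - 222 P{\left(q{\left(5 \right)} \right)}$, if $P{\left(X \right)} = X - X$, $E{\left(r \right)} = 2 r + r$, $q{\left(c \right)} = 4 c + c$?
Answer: $3$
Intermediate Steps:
$q{\left(c \right)} = 5 c$
$E{\left(r \right)} = 3 r$
$P{\left(X \right)} = 0$
$E{\left(1 \right)} - 222 P{\left(q{\left(5 \right)} \right)} = 3 \cdot 1 - 0 = 3 + 0 = 3$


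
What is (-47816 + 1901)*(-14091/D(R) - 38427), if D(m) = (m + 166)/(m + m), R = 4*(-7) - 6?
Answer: 1431078720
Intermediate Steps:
R = -34 (R = -28 - 6 = -34)
D(m) = (166 + m)/(2*m) (D(m) = (166 + m)/((2*m)) = (166 + m)*(1/(2*m)) = (166 + m)/(2*m))
(-47816 + 1901)*(-14091/D(R) - 38427) = (-47816 + 1901)*(-14091*(-68/(166 - 34)) - 38427) = -45915*(-14091/((½)*(-1/34)*132) - 38427) = -45915*(-14091/(-33/17) - 38427) = -45915*(-14091*(-17/33) - 38427) = -45915*(7259 - 38427) = -45915*(-31168) = 1431078720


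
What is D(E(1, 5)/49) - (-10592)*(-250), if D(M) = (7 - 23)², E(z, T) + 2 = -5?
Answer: -2647744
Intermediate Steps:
E(z, T) = -7 (E(z, T) = -2 - 5 = -7)
D(M) = 256 (D(M) = (-16)² = 256)
D(E(1, 5)/49) - (-10592)*(-250) = 256 - (-10592)*(-250) = 256 - 1*2648000 = 256 - 2648000 = -2647744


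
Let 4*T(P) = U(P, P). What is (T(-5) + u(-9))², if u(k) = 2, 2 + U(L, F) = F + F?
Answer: 1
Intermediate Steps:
U(L, F) = -2 + 2*F (U(L, F) = -2 + (F + F) = -2 + 2*F)
T(P) = -½ + P/2 (T(P) = (-2 + 2*P)/4 = -½ + P/2)
(T(-5) + u(-9))² = ((-½ + (½)*(-5)) + 2)² = ((-½ - 5/2) + 2)² = (-3 + 2)² = (-1)² = 1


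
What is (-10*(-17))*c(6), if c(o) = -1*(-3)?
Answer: 510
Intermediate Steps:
c(o) = 3
(-10*(-17))*c(6) = -10*(-17)*3 = 170*3 = 510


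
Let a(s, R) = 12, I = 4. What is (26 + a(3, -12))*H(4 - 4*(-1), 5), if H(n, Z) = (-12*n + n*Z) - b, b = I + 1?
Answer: -2318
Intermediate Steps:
b = 5 (b = 4 + 1 = 5)
H(n, Z) = -5 - 12*n + Z*n (H(n, Z) = (-12*n + n*Z) - 1*5 = (-12*n + Z*n) - 5 = -5 - 12*n + Z*n)
(26 + a(3, -12))*H(4 - 4*(-1), 5) = (26 + 12)*(-5 - 12*(4 - 4*(-1)) + 5*(4 - 4*(-1))) = 38*(-5 - 12*(4 + 4) + 5*(4 + 4)) = 38*(-5 - 12*8 + 5*8) = 38*(-5 - 96 + 40) = 38*(-61) = -2318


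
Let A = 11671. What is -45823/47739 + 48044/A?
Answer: 1758772283/557161869 ≈ 3.1567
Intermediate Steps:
-45823/47739 + 48044/A = -45823/47739 + 48044/11671 = 1758772283/557161869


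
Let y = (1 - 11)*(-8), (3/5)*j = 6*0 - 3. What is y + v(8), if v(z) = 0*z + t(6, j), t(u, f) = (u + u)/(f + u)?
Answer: 92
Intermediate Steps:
j = -5 (j = 5*(6*0 - 3)/3 = 5*(0 - 3)/3 = (5/3)*(-3) = -5)
t(u, f) = 2*u/(f + u) (t(u, f) = (2*u)/(f + u) = 2*u/(f + u))
v(z) = 12 (v(z) = 0*z + 2*6/(-5 + 6) = 0 + 2*6/1 = 0 + 2*6*1 = 0 + 12 = 12)
y = 80 (y = -10*(-8) = 80)
y + v(8) = 80 + 12 = 92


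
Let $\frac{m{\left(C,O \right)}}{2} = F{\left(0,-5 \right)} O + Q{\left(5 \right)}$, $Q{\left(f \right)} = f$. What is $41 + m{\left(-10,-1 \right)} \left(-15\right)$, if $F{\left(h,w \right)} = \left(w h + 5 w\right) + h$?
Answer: $-859$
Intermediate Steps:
$F{\left(h,w \right)} = h + 5 w + h w$ ($F{\left(h,w \right)} = \left(h w + 5 w\right) + h = \left(5 w + h w\right) + h = h + 5 w + h w$)
$m{\left(C,O \right)} = 10 - 50 O$ ($m{\left(C,O \right)} = 2 \left(\left(0 + 5 \left(-5\right) + 0 \left(-5\right)\right) O + 5\right) = 2 \left(\left(0 - 25 + 0\right) O + 5\right) = 2 \left(- 25 O + 5\right) = 2 \left(5 - 25 O\right) = 10 - 50 O$)
$41 + m{\left(-10,-1 \right)} \left(-15\right) = 41 + \left(10 - -50\right) \left(-15\right) = 41 + \left(10 + 50\right) \left(-15\right) = 41 + 60 \left(-15\right) = 41 - 900 = -859$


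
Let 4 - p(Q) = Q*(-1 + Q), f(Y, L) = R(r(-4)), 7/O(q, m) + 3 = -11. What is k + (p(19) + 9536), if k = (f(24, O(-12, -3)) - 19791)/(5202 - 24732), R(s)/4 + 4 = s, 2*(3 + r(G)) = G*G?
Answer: 179656727/19530 ≈ 9199.0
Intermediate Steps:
r(G) = -3 + G²/2 (r(G) = -3 + (G*G)/2 = -3 + G²/2)
R(s) = -16 + 4*s
O(q, m) = -½ (O(q, m) = 7/(-3 - 11) = 7/(-14) = 7*(-1/14) = -½)
f(Y, L) = 4 (f(Y, L) = -16 + 4*(-3 + (½)*(-4)²) = -16 + 4*(-3 + (½)*16) = -16 + 4*(-3 + 8) = -16 + 4*5 = -16 + 20 = 4)
p(Q) = 4 - Q*(-1 + Q)
k = 19787/19530 (k = (4 - 19791)/(5202 - 24732) = -19787/(-19530) = -19787*(-1/19530) = 19787/19530 ≈ 1.0132)
k + (p(19) + 9536) = 19787/19530 + ((4 + 19 - 1*19²) + 9536) = 19787/19530 + ((4 + 19 - 1*361) + 9536) = 19787/19530 + ((4 + 19 - 361) + 9536) = 19787/19530 + (-338 + 9536) = 19787/19530 + 9198 = 179656727/19530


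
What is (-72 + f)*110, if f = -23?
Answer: -10450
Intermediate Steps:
(-72 + f)*110 = (-72 - 23)*110 = -95*110 = -10450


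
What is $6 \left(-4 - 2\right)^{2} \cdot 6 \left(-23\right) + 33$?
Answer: $-29775$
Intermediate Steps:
$6 \left(-4 - 2\right)^{2} \cdot 6 \left(-23\right) + 33 = 6 \left(-6\right)^{2} \cdot 6 \left(-23\right) + 33 = 6 \cdot 36 \cdot 6 \left(-23\right) + 33 = 216 \cdot 6 \left(-23\right) + 33 = 1296 \left(-23\right) + 33 = -29808 + 33 = -29775$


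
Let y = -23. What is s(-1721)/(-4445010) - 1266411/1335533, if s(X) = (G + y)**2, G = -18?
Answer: -5631454590083/5936457540330 ≈ -0.94862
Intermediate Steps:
s(X) = 1681 (s(X) = (-18 - 23)**2 = (-41)**2 = 1681)
s(-1721)/(-4445010) - 1266411/1335533 = 1681/(-4445010) - 1266411/1335533 = 1681*(-1/4445010) - 1266411*1/1335533 = -1681/4445010 - 1266411/1335533 = -5631454590083/5936457540330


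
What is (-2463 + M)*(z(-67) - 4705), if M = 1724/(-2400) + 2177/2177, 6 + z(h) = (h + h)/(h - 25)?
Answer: 106704167403/9200 ≈ 1.1598e+7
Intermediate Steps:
z(h) = -6 + 2*h/(-25 + h) (z(h) = -6 + (h + h)/(h - 25) = -6 + (2*h)/(-25 + h) = -6 + 2*h/(-25 + h))
M = 169/600 (M = 1724*(-1/2400) + 2177*(1/2177) = -431/600 + 1 = 169/600 ≈ 0.28167)
(-2463 + M)*(z(-67) - 4705) = (-2463 + 169/600)*(2*(75 - 2*(-67))/(-25 - 67) - 4705) = -1477631*(2*(75 + 134)/(-92) - 4705)/600 = -1477631*(2*(-1/92)*209 - 4705)/600 = -1477631*(-209/46 - 4705)/600 = -1477631/600*(-216639/46) = 106704167403/9200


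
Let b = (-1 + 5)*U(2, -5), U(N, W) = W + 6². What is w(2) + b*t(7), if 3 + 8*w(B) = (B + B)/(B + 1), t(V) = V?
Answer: 20827/24 ≈ 867.79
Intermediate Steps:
U(N, W) = 36 + W (U(N, W) = W + 36 = 36 + W)
w(B) = -3/8 + B/(4*(1 + B)) (w(B) = -3/8 + ((B + B)/(B + 1))/8 = -3/8 + ((2*B)/(1 + B))/8 = -3/8 + (2*B/(1 + B))/8 = -3/8 + B/(4*(1 + B)))
b = 124 (b = (-1 + 5)*(36 - 5) = 4*31 = 124)
w(2) + b*t(7) = (-3 - 1*2)/(8*(1 + 2)) + 124*7 = (⅛)*(-3 - 2)/3 + 868 = (⅛)*(⅓)*(-5) + 868 = -5/24 + 868 = 20827/24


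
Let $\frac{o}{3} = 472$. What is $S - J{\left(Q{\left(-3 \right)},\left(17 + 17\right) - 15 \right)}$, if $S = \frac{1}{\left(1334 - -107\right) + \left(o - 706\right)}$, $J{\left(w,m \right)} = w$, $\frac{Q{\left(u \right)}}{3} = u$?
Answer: $\frac{19360}{2151} \approx 9.0005$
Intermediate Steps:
$o = 1416$ ($o = 3 \cdot 472 = 1416$)
$Q{\left(u \right)} = 3 u$
$S = \frac{1}{2151}$ ($S = \frac{1}{\left(1334 - -107\right) + \left(1416 - 706\right)} = \frac{1}{\left(1334 + 107\right) + \left(1416 - 706\right)} = \frac{1}{1441 + 710} = \frac{1}{2151} \approx 0.0004649$)
$S - J{\left(Q{\left(-3 \right)},\left(17 + 17\right) - 15 \right)} = \frac{1}{2151} - 3 \left(-3\right) = \frac{1}{2151} - -9 = \frac{1}{2151} + 9 = \frac{19360}{2151}$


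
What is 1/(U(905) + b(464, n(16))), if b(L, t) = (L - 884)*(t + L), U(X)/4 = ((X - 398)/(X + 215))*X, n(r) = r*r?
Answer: -56/16842633 ≈ -3.3249e-6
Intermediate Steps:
n(r) = r**2
U(X) = 4*X*(-398 + X)/(215 + X) (U(X) = 4*(((X - 398)/(X + 215))*X) = 4*(((-398 + X)/(215 + X))*X) = 4*(X*(-398 + X)/(215 + X)) = 4*X*(-398 + X)/(215 + X))
b(L, t) = (-884 + L)*(L + t)
1/(U(905) + b(464, n(16))) = 1/(4*905*(-398 + 905)/(215 + 905) + (464**2 - 884*464 - 884*16**2 + 464*16**2)) = 1/(4*905*507/1120 + (215296 - 410176 - 884*256 + 464*256)) = 1/(4*905*(1/1120)*507 + (215296 - 410176 - 226304 + 118784)) = 1/(91767/56 - 302400) = 1/(-16842633/56) = -56/16842633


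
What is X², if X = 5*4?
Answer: 400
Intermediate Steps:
X = 20
X² = 20² = 400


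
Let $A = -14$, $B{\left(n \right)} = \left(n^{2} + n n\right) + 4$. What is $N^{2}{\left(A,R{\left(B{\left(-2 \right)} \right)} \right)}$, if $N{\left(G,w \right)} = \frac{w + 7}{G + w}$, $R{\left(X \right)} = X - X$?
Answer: $\frac{1}{4} \approx 0.25$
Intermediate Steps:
$B{\left(n \right)} = 4 + 2 n^{2}$ ($B{\left(n \right)} = \left(n^{2} + n^{2}\right) + 4 = 2 n^{2} + 4 = 4 + 2 n^{2}$)
$R{\left(X \right)} = 0$
$N{\left(G,w \right)} = \frac{7 + w}{G + w}$
$N^{2}{\left(A,R{\left(B{\left(-2 \right)} \right)} \right)} = \left(\frac{7 + 0}{-14 + 0}\right)^{2} = \left(\frac{1}{-14} \cdot 7\right)^{2} = \left(\left(- \frac{1}{14}\right) 7\right)^{2} = \left(- \frac{1}{2}\right)^{2} = \frac{1}{4}$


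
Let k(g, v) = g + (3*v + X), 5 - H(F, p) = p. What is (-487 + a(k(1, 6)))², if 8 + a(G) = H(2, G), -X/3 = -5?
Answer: 274576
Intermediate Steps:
X = 15 (X = -3*(-5) = 15)
H(F, p) = 5 - p
k(g, v) = 15 + g + 3*v (k(g, v) = g + (3*v + 15) = g + (15 + 3*v) = 15 + g + 3*v)
a(G) = -3 - G (a(G) = -8 + (5 - G) = -3 - G)
(-487 + a(k(1, 6)))² = (-487 + (-3 - (15 + 1 + 3*6)))² = (-487 + (-3 - (15 + 1 + 18)))² = (-487 + (-3 - 1*34))² = (-487 + (-3 - 34))² = (-487 - 37)² = (-524)² = 274576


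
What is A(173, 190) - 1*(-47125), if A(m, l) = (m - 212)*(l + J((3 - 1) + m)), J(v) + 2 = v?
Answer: 32968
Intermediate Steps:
J(v) = -2 + v
A(m, l) = (-212 + m)*(l + m) (A(m, l) = (m - 212)*(l + (-2 + ((3 - 1) + m))) = (-212 + m)*(l + (-2 + (2 + m))) = (-212 + m)*(l + m))
A(173, 190) - 1*(-47125) = (173² - 212*190 - 212*173 + 190*173) - 1*(-47125) = (29929 - 40280 - 36676 + 32870) + 47125 = -14157 + 47125 = 32968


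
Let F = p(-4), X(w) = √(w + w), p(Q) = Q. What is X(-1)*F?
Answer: -4*I*√2 ≈ -5.6569*I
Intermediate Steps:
X(w) = √2*√w (X(w) = √(2*w) = √2*√w)
F = -4
X(-1)*F = (√2*√(-1))*(-4) = (√2*I)*(-4) = (I*√2)*(-4) = -4*I*√2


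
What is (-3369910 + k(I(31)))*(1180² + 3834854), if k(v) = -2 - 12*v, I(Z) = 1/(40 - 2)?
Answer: -334692365014836/19 ≈ -1.7615e+13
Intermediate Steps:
I(Z) = 1/38
(-3369910 + k(I(31)))*(1180² + 3834854) = (-3369910 + (-2 - 12*1/38))*(1180² + 3834854) = (-3369910 + (-2 - 6/19))*(1392400 + 3834854) = (-3369910 - 44/19)*5227254 = -64028334/19*5227254 = -334692365014836/19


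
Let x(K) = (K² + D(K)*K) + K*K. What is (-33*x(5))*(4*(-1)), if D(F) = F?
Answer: 9900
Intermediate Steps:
x(K) = 3*K² (x(K) = (K² + K*K) + K*K = (K² + K²) + K² = 2*K² + K² = 3*K²)
(-33*x(5))*(4*(-1)) = (-99*5²)*(4*(-1)) = -99*25*(-4) = -33*75*(-4) = -2475*(-4) = 9900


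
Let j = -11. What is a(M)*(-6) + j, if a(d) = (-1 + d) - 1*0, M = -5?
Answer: 25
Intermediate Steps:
a(d) = -1 + d (a(d) = (-1 + d) + 0 = -1 + d)
a(M)*(-6) + j = (-1 - 5)*(-6) - 11 = -6*(-6) - 11 = 36 - 11 = 25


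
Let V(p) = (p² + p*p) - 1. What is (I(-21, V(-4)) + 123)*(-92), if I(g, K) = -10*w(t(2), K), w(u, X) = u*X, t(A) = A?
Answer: 45724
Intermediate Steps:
V(p) = -1 + 2*p² (V(p) = (p² + p²) - 1 = 2*p² - 1 = -1 + 2*p²)
w(u, X) = X*u
I(g, K) = -20*K (I(g, K) = -10*K*2 = -10*2*K = -20*K)
(I(-21, V(-4)) + 123)*(-92) = (-20*(-1 + 2*(-4)²) + 123)*(-92) = (-20*(-1 + 2*16) + 123)*(-92) = (-20*(-1 + 32) + 123)*(-92) = (-20*31 + 123)*(-92) = (-620 + 123)*(-92) = -497*(-92) = 45724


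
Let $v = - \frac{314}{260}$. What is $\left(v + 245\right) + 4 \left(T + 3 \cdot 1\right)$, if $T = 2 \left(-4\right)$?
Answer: $\frac{29093}{130} \approx 223.79$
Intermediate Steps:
$T = -8$
$v = - \frac{157}{130}$ ($v = \left(-314\right) \frac{1}{260} = - \frac{157}{130} \approx -1.2077$)
$\left(v + 245\right) + 4 \left(T + 3 \cdot 1\right) = \left(- \frac{157}{130} + 245\right) + 4 \left(-8 + 3 \cdot 1\right) = \frac{31693}{130} + 4 \left(-8 + 3\right) = \frac{31693}{130} + 4 \left(-5\right) = \frac{31693}{130} - 20 = \frac{29093}{130}$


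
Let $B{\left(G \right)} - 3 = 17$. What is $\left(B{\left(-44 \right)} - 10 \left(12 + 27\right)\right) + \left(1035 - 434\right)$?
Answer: $231$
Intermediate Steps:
$B{\left(G \right)} = 20$ ($B{\left(G \right)} = 3 + 17 = 20$)
$\left(B{\left(-44 \right)} - 10 \left(12 + 27\right)\right) + \left(1035 - 434\right) = \left(20 - 10 \left(12 + 27\right)\right) + \left(1035 - 434\right) = \left(20 - 390\right) + 601 = -370 + 601 = 231$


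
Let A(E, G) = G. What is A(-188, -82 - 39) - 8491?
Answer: -8612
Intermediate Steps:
A(-188, -82 - 39) - 8491 = (-82 - 39) - 8491 = -121 - 8491 = -8612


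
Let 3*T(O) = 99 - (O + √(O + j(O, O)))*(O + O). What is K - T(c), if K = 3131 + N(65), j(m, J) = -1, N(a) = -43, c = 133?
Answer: 44543/3 + 532*√33/3 ≈ 15866.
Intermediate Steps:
T(O) = 33 - 2*O*(O + √(-1 + O))/3 (T(O) = (99 - (O + √(O - 1))*(O + O))/3 = (99 - (O + √(-1 + O))*2*O)/3 = (99 - 2*O*(O + √(-1 + O)))/3 = 33 - 2*O*(O + √(-1 + O))/3)
K = 3088 (K = 3131 - 43 = 3088)
K - T(c) = 3088 - (33 - ⅔*133² - ⅔*133*√(-1 + 133)) = 3088 - (33 - ⅔*17689 - ⅔*133*√132) = 3088 - (33 - 35378/3 - ⅔*133*2*√33) = 3088 - (33 - 35378/3 - 532*√33/3) = 3088 - (-35279/3 - 532*√33/3) = 3088 + (35279/3 + 532*√33/3) = 44543/3 + 532*√33/3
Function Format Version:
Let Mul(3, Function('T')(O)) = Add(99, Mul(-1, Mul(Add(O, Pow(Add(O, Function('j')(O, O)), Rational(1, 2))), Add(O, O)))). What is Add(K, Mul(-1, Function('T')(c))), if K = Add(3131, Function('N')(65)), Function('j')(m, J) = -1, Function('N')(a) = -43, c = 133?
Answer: Add(Rational(44543, 3), Mul(Rational(532, 3), Pow(33, Rational(1, 2)))) ≈ 15866.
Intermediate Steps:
Function('T')(O) = Add(33, Mul(Rational(-2, 3), O, Add(O, Pow(Add(-1, O), Rational(1, 2))))) (Function('T')(O) = Mul(Rational(1, 3), Add(99, Mul(-1, Mul(Add(O, Pow(Add(O, -1), Rational(1, 2))), Add(O, O))))) = Mul(Rational(1, 3), Add(99, Mul(-1, Mul(Add(O, Pow(Add(-1, O), Rational(1, 2))), Mul(2, O))))) = Mul(Rational(1, 3), Add(99, Mul(-1, Mul(2, O, Add(O, Pow(Add(-1, O), Rational(1, 2))))))) = Mul(Rational(1, 3), Add(99, Mul(-2, O, Add(O, Pow(Add(-1, O), Rational(1, 2)))))) = Add(33, Mul(Rational(-2, 3), O, Add(O, Pow(Add(-1, O), Rational(1, 2))))))
K = 3088 (K = Add(3131, -43) = 3088)
Add(K, Mul(-1, Function('T')(c))) = Add(3088, Mul(-1, Add(33, Mul(Rational(-2, 3), Pow(133, 2)), Mul(Rational(-2, 3), 133, Pow(Add(-1, 133), Rational(1, 2)))))) = Add(3088, Mul(-1, Add(33, Mul(Rational(-2, 3), 17689), Mul(Rational(-2, 3), 133, Pow(132, Rational(1, 2)))))) = Add(3088, Mul(-1, Add(33, Rational(-35378, 3), Mul(Rational(-2, 3), 133, Mul(2, Pow(33, Rational(1, 2))))))) = Add(3088, Mul(-1, Add(33, Rational(-35378, 3), Mul(Rational(-532, 3), Pow(33, Rational(1, 2)))))) = Add(3088, Mul(-1, Add(Rational(-35279, 3), Mul(Rational(-532, 3), Pow(33, Rational(1, 2)))))) = Add(3088, Add(Rational(35279, 3), Mul(Rational(532, 3), Pow(33, Rational(1, 2))))) = Add(Rational(44543, 3), Mul(Rational(532, 3), Pow(33, Rational(1, 2))))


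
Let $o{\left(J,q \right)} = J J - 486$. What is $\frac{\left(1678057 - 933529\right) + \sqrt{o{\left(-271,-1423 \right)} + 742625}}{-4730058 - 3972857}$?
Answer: $- \frac{744528}{8702915} - \frac{6 \sqrt{22655}}{8702915} \approx -0.085653$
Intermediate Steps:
$o{\left(J,q \right)} = -486 + J^{2}$ ($o{\left(J,q \right)} = J^{2} - 486 = -486 + J^{2}$)
$\frac{\left(1678057 - 933529\right) + \sqrt{o{\left(-271,-1423 \right)} + 742625}}{-4730058 - 3972857} = \frac{\left(1678057 - 933529\right) + \sqrt{\left(-486 + \left(-271\right)^{2}\right) + 742625}}{-4730058 - 3972857} = \frac{744528 + \sqrt{\left(-486 + 73441\right) + 742625}}{-8702915} = \left(744528 + \sqrt{72955 + 742625}\right) \left(- \frac{1}{8702915}\right) = \left(744528 + \sqrt{815580}\right) \left(- \frac{1}{8702915}\right) = \left(744528 + 6 \sqrt{22655}\right) \left(- \frac{1}{8702915}\right) = - \frac{744528}{8702915} - \frac{6 \sqrt{22655}}{8702915}$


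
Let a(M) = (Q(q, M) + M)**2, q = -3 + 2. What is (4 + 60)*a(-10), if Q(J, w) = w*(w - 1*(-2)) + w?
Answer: 230400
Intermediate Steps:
q = -1
Q(J, w) = w + w*(2 + w) (Q(J, w) = w*(w + 2) + w = w*(2 + w) + w = w + w*(2 + w))
a(M) = (M + M*(3 + M))**2 (a(M) = (M*(3 + M) + M)**2 = (M + M*(3 + M))**2)
(4 + 60)*a(-10) = (4 + 60)*((-10)**2*(4 - 10)**2) = 64*(100*(-6)**2) = 64*(100*36) = 64*3600 = 230400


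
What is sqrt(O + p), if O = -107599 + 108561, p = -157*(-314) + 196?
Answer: 2*sqrt(12614) ≈ 224.62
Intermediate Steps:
p = 49494 (p = 49298 + 196 = 49494)
O = 962
sqrt(O + p) = sqrt(962 + 49494) = sqrt(50456) = 2*sqrt(12614)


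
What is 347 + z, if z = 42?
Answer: 389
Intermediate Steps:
347 + z = 347 + 42 = 389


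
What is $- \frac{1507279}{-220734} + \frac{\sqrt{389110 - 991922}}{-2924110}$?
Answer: $\frac{1507279}{220734} - \frac{i \sqrt{150703}}{1462055} \approx 6.8285 - 0.00026552 i$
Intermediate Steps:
$- \frac{1507279}{-220734} + \frac{\sqrt{389110 - 991922}}{-2924110} = \left(-1507279\right) \left(- \frac{1}{220734}\right) + \sqrt{-602812} \left(- \frac{1}{2924110}\right) = \frac{1507279}{220734} + 2 i \sqrt{150703} \left(- \frac{1}{2924110}\right) = \frac{1507279}{220734} - \frac{i \sqrt{150703}}{1462055}$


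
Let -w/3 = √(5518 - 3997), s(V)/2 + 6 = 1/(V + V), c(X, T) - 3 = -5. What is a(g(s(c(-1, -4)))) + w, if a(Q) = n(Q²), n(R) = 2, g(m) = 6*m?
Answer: -115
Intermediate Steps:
c(X, T) = -2 (c(X, T) = 3 - 5 = -2)
s(V) = -12 + 1/V (s(V) = -12 + 2/(V + V) = -12 + 2/((2*V)) = -12 + 2*(1/(2*V)) = -12 + 1/V)
w = -117 (w = -3*√(5518 - 3997) = -3*√1521 = -3*39 = -117)
a(Q) = 2
a(g(s(c(-1, -4)))) + w = 2 - 117 = -115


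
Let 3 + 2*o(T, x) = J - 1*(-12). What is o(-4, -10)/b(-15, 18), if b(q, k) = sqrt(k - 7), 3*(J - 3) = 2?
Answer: 19*sqrt(11)/33 ≈ 1.9096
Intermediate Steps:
J = 11/3 (J = 3 + (1/3)*2 = 3 + 2/3 = 11/3 ≈ 3.6667)
o(T, x) = 19/3 (o(T, x) = -3/2 + (11/3 - 1*(-12))/2 = -3/2 + (11/3 + 12)/2 = -3/2 + (1/2)*(47/3) = -3/2 + 47/6 = 19/3)
b(q, k) = sqrt(-7 + k)
o(-4, -10)/b(-15, 18) = 19/(3*(sqrt(-7 + 18))) = 19/(3*(sqrt(11))) = 19*(sqrt(11)/11)/3 = 19*sqrt(11)/33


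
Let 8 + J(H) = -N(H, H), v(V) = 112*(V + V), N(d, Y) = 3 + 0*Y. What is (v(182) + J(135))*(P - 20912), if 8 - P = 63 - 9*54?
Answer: -834744117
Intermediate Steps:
N(d, Y) = 3 (N(d, Y) = 3 + 0 = 3)
v(V) = 224*V (v(V) = 112*(2*V) = 224*V)
P = 431 (P = 8 - (63 - 9*54) = 8 - (63 - 486) = 8 - 1*(-423) = 8 + 423 = 431)
J(H) = -11 (J(H) = -8 - 1*3 = -8 - 3 = -11)
(v(182) + J(135))*(P - 20912) = (224*182 - 11)*(431 - 20912) = (40768 - 11)*(-20481) = 40757*(-20481) = -834744117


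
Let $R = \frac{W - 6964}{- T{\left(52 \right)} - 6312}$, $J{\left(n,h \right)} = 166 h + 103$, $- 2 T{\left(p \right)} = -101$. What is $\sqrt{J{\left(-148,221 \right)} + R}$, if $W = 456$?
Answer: $\frac{\sqrt{238289897869}}{2545} \approx 191.81$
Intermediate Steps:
$T{\left(p \right)} = \frac{101}{2}$ ($T{\left(p \right)} = \left(- \frac{1}{2}\right) \left(-101\right) = \frac{101}{2}$)
$J{\left(n,h \right)} = 103 + 166 h$
$R = \frac{13016}{12725}$ ($R = \frac{456 - 6964}{\left(-1\right) \frac{101}{2} - 6312} = - \frac{6508}{- \frac{101}{2} - 6312} = - \frac{6508}{- \frac{12725}{2}} = \left(-6508\right) \left(- \frac{2}{12725}\right) = \frac{13016}{12725} \approx 1.0229$)
$\sqrt{J{\left(-148,221 \right)} + R} = \sqrt{\left(103 + 166 \cdot 221\right) + \frac{13016}{12725}} = \sqrt{\left(103 + 36686\right) + \frac{13016}{12725}} = \sqrt{36789 + \frac{13016}{12725}} = \sqrt{\frac{468153041}{12725}} = \frac{\sqrt{238289897869}}{2545}$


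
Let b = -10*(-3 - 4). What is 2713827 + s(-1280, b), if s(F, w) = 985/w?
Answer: 37993775/14 ≈ 2.7138e+6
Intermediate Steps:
b = 70 (b = -10*(-7) = 70)
2713827 + s(-1280, b) = 2713827 + 985/70 = 2713827 + 985*(1/70) = 2713827 + 197/14 = 37993775/14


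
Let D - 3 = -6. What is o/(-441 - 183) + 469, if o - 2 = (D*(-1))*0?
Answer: 146327/312 ≈ 469.00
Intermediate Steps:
D = -3 (D = 3 - 6 = -3)
o = 2 (o = 2 - 3*(-1)*0 = 2 + 3*0 = 2 + 0 = 2)
o/(-441 - 183) + 469 = 2/(-441 - 183) + 469 = 2/(-624) + 469 = 2*(-1/624) + 469 = -1/312 + 469 = 146327/312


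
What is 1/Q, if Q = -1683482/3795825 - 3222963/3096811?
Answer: -11754952614075/17447229105377 ≈ -0.67374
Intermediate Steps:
Q = -17447229105377/11754952614075 (Q = -1683482*1/3795825 - 3222963*1/3096811 = -1683482/3795825 - 3222963/3096811 = -17447229105377/11754952614075 ≈ -1.4842)
1/Q = 1/(-17447229105377/11754952614075) = -11754952614075/17447229105377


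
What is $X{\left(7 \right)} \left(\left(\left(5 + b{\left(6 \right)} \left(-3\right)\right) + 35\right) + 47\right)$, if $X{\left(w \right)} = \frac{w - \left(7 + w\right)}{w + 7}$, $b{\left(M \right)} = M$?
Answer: $- \frac{69}{2} \approx -34.5$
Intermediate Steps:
$X{\left(w \right)} = - \frac{7}{7 + w}$
$X{\left(7 \right)} \left(\left(\left(5 + b{\left(6 \right)} \left(-3\right)\right) + 35\right) + 47\right) = - \frac{7}{7 + 7} \left(\left(\left(5 + 6 \left(-3\right)\right) + 35\right) + 47\right) = - \frac{7}{14} \left(\left(\left(5 - 18\right) + 35\right) + 47\right) = \left(-7\right) \frac{1}{14} \left(\left(-13 + 35\right) + 47\right) = - \frac{22 + 47}{2} = \left(- \frac{1}{2}\right) 69 = - \frac{69}{2}$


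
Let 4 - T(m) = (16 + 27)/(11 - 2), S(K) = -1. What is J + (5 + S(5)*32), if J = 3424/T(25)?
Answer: -31005/7 ≈ -4429.3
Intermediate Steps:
T(m) = -7/9 (T(m) = 4 - (16 + 27)/(11 - 2) = 4 - 43/9 = -7/9)
J = -30816/7 (J = 3424/(-7/9) = 3424*(-9/7) = -30816/7 ≈ -4402.3)
J + (5 + S(5)*32) = -30816/7 + (5 - 1*32) = -30816/7 + (5 - 32) = -30816/7 - 27 = -31005/7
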